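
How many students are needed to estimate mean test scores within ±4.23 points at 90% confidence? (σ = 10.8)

n = (z*σ/E)² = (1.645×10.8/4.23)² = 17.6 → n = 18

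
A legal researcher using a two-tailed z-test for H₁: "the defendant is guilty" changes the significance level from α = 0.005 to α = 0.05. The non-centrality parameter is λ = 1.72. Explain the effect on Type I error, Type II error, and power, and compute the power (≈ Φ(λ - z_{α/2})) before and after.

Increasing α from 0.005 to 0.05:
• Type I error rate increases (α is the Type I rate by definition).
• Critical value moves from z_{α/2} = 2.807 to 1.96, so power = Φ(λ - z_{α/2}) goes from Φ(1.72 - 2.807) = 0.139 to Φ(1.72 - 1.96) = 0.405.
• Type II error rate β = 1 - power therefore decreases (0.861 → 0.595).
Appropriate when false negatives are costly — here, acquitting a guilty person.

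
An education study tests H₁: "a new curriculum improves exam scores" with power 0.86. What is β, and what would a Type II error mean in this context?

β = 1 - power = 1 - 0.86 = 0.14. A Type II error is failing to reject H₀ when H₀ is false (false negative) — here, failing to conclude that a new curriculum improves exam scores when in fact it is true. Consequence: keeping the old curriculum when the new one would have helped students.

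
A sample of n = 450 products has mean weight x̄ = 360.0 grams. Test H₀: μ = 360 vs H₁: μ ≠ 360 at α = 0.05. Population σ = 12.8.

z = (x̄ - μ₀)/(σ/√n) = (360.0 - 360)/(12.8/√450) = 0.0. Critical value: ±1.96. Since |0.0| ≤ 1.96, Fail to reject H₀.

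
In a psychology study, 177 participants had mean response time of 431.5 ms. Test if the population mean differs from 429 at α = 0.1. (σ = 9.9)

z = (x̄ - μ₀)/(σ/√n) = (431.5 - 429)/(9.9/√177) = 3.36. Critical value: ±1.645. Since |3.36| > 1.645, Reject H₀.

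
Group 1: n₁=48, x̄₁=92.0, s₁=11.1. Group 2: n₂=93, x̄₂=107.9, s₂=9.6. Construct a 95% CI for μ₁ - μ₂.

Difference = -15.9. SE = √(11.1²/48 + 9.6²/93) = 1.886. CI = (-19.6, -12.2)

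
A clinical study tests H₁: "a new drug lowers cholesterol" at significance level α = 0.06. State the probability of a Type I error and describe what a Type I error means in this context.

P(Type I error) = α = 0.06. A Type I error is rejecting H₀ when H₀ is actually true (false positive) — here, concluding that a new drug lowers cholesterol when in fact this is not the case. Consequence: approving an ineffective drug — patients take a useless medication and may skip effective alternatives.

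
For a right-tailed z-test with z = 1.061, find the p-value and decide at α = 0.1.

p = P(Z > 1.061) = 1 - Φ(1.061) ≈ 0.1443. Since p ≥ 0.1, fail to reject H₀ (not significant) at α = 0.1.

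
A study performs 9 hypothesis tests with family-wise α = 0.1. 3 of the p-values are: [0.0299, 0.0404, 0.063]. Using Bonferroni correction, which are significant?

Bonferroni α = 0.1/9 = 0.01111. None of the given p-values are significant.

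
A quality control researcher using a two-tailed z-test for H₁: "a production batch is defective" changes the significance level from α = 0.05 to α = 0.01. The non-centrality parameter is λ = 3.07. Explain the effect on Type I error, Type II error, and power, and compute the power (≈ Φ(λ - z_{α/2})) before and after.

Decreasing α from 0.05 to 0.01:
• Type I error rate decreases (α is the Type I rate by definition).
• Critical value moves from z_{α/2} = 1.96 to 2.576, so power = Φ(λ - z_{α/2}) goes from Φ(3.07 - 1.96) = 0.867 to Φ(3.07 - 2.576) = 0.689.
• Type II error rate β = 1 - power therefore increases (0.133 → 0.311).
Appropriate when false positives are costly — here, scrapping a good batch — wasted material and cost for no reason.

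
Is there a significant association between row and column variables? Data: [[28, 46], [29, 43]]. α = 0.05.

χ² = 0.091. df = 1, critical = 3.841. Fail to reject H₀. No evidence of dependence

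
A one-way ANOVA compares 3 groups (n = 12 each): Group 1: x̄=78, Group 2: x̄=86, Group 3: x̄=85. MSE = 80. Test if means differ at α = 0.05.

Grand mean = 83.0. SS_between = 456.0, MS_between = 228.0. F = 2.85, F_crit ≈ 3.285. Fail to reject H₀.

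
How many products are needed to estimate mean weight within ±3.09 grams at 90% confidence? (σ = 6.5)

n = (z*σ/E)² = (1.645×6.5/3.09)² = 12.0 → n = 12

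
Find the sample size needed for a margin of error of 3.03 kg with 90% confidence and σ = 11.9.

n = (z*σ/E)² = (1.645×11.9/3.03)² = 41.7 → n = 42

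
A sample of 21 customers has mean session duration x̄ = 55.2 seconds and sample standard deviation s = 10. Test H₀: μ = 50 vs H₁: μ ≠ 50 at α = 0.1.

t = (x̄ - μ₀)/(s/√n) = (55.2 - 50)/(10/√21) = 2.383. df = 20, critical t = ±1.725. Reject H₀.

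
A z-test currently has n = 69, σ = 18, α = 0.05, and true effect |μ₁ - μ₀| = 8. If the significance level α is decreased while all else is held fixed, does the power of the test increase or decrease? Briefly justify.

Power decreases: a smaller α raises the critical value, so less of the H₁ sampling distribution falls in the rejection region.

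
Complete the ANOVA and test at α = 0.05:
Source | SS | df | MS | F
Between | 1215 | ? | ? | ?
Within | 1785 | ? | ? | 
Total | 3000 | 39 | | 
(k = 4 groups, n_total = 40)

df_between = 3, df_within = 36. MS_between = 405.0, MS_within = 49.58. F = 8.168, F_crit ≈ 2.866. Reject H₀.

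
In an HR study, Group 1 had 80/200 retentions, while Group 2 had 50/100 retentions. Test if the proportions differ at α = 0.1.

p̂₁ = 0.4, p̂₂ = 0.5, pooled p̂ = 0.433. z = -1.648. Critical: ±1.645. Reject H₀.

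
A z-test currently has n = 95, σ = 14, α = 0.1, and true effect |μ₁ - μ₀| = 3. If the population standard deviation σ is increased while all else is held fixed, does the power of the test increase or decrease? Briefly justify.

Power decreases: a larger σ inflates the standard error σ/√n, pulling the sampling distribution under H₁ back toward the critical value.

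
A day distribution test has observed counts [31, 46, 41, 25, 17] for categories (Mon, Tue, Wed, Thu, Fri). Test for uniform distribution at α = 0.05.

Expected = 32 each. χ² = Σ(O-E)²/E = 17.25. df = 4, critical value = 9.488. Reject H₀.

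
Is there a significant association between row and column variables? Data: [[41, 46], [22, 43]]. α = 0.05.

χ² = 2.704. df = 1, critical = 3.841. Fail to reject H₀. No evidence of dependence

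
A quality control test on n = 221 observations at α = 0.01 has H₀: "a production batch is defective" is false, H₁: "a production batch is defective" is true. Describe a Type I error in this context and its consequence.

Type I error: rejecting H₀ when it is true — concluding that a production batch is defective when in fact it is not. Consequence: scrapping a good batch — wasted material and cost for no reason.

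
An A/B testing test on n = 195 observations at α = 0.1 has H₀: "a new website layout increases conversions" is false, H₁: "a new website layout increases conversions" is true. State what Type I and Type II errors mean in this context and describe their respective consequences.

Type I (false positive): concluding that a new website layout increases conversions when it is not — rolling out a layout that doesn't actually help — wasted engineering effort. Type II (false negative): failing to conclude that a new website layout increases conversions when it is — discarding a layout that would have improved conversions — lost revenue. Which is costlier depends on domain priorities and is a judgement call rather than a statistical fact.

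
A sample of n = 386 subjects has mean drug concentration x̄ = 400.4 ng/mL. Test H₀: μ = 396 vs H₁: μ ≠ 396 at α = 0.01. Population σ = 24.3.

z = (x̄ - μ₀)/(σ/√n) = (400.4 - 396)/(24.3/√386) = 3.557. Critical value: ±2.576. Since |3.557| > 2.576, Reject H₀.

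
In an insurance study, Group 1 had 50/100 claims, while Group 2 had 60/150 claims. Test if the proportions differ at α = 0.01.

p̂₁ = 0.5, p̂₂ = 0.4, pooled p̂ = 0.44. z = 1.56. Critical: ±2.576. Fail to reject H₀.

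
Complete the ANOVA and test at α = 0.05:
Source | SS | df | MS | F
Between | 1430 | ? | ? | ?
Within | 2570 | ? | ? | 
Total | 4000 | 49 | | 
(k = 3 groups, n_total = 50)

df_between = 2, df_within = 47. MS_between = 715.0, MS_within = 54.68. F = 13.076, F_crit ≈ 3.195. Reject H₀.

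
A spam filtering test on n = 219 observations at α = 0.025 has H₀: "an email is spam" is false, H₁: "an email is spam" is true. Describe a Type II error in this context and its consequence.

Type II error: failing to reject H₀ when it is false — concluding that an email is spam is not supported when in fact it is. Consequence: a spam email lands in the inbox.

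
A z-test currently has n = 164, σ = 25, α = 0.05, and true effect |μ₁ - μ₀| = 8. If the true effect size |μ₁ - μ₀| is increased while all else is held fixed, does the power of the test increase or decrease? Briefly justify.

Power increases: a larger true effect increases the non-centrality λ = |μ₁ - μ₀|/(σ/√n).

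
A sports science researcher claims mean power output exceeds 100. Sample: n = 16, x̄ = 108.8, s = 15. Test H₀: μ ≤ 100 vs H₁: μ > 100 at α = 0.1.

t = (108.8 - 100)/(15/√16) = 2.347, df = 15. Critical t = 1.341. Reject H₀.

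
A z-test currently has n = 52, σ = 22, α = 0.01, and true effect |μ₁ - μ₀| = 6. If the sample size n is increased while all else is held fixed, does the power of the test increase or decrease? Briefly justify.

Power increases: a larger n shrinks the standard error σ/√n, moving the sampling distribution under H₁ further from the critical value.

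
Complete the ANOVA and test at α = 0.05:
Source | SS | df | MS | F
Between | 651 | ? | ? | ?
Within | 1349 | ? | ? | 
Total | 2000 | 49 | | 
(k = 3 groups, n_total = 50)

df_between = 2, df_within = 47. MS_between = 325.5, MS_within = 28.7. F = 11.341, F_crit ≈ 3.195. Reject H₀.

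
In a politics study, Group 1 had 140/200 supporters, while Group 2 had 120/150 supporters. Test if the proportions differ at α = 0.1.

p̂₁ = 0.7, p̂₂ = 0.8, pooled p̂ = 0.743. z = -2.118. Critical: ±1.645. Reject H₀.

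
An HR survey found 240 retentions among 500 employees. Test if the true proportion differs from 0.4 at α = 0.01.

p̂ = 0.48, p₀ = 0.4. z = (p̂ - p₀)/√(p₀(1-p₀)/n) = 3.651. Critical: ±2.576. Reject H₀.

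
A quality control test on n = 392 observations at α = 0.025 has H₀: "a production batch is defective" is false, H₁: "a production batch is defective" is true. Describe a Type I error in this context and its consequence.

Type I error: rejecting H₀ when it is true — concluding that a production batch is defective when in fact it is not. Consequence: scrapping a good batch — wasted material and cost for no reason.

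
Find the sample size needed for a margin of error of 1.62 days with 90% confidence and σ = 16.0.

n = (z*σ/E)² = (1.645×16.0/1.62)² = 264.0 → n = 264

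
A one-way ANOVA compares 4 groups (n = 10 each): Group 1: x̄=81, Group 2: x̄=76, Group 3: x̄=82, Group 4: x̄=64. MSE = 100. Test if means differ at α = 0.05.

Grand mean = 75.75. SS_between = 2047.5, MS_between = 682.5. F = 6.825, F_crit ≈ 2.866. Reject H₀.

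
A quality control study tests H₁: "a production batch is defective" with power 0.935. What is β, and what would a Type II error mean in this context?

β = 1 - power = 1 - 0.935 = 0.065. A Type II error is failing to reject H₀ when H₀ is false (false negative) — here, failing to conclude that a production batch is defective when in fact it is true. Consequence: shipping a defective batch — faulty products reach customers.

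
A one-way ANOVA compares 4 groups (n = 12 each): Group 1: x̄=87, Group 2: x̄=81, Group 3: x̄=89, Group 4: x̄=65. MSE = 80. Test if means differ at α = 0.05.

Grand mean = 80.5. SS_between = 4260.0, MS_between = 1420.0. F = 17.75, F_crit ≈ 2.816. Reject H₀.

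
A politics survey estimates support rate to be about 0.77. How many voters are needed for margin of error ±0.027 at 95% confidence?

n = z²p(1-p)/E² = 1.96²×0.77×0.23/0.027² = 933.3 → n = 934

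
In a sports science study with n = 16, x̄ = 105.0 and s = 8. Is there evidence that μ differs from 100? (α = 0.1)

t = (x̄ - μ₀)/(s/√n) = (105.0 - 100)/(8/√16) = 2.5. df = 15, critical t = ±1.753. Reject H₀.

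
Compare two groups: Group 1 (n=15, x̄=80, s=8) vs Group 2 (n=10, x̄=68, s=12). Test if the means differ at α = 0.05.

Pooled sp = 9.76. t = 3.011, df = 23. Critical t = ±2.069. Reject H₀.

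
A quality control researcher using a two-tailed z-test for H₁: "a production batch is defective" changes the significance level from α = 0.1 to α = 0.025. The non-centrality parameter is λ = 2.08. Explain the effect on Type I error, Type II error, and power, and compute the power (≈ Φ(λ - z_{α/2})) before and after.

Decreasing α from 0.1 to 0.025:
• Type I error rate decreases (α is the Type I rate by definition).
• Critical value moves from z_{α/2} = 1.645 to 2.241, so power = Φ(λ - z_{α/2}) goes from Φ(2.08 - 1.645) = 0.668 to Φ(2.08 - 2.241) = 0.436.
• Type II error rate β = 1 - power therefore increases (0.332 → 0.564).
Appropriate when false positives are costly — here, scrapping a good batch — wasted material and cost for no reason.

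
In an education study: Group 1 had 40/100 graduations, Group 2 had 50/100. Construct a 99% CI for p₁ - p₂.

p̂₁ = 0.4, p̂₂ = 0.5. Difference = -0.1. CI = (-0.28, 0.08)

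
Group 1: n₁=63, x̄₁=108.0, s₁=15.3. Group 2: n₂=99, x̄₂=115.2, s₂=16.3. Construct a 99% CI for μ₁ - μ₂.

Difference = -7.2. SE = √(15.3²/63 + 16.3²/99) = 2.53. CI = (-13.72, -0.68)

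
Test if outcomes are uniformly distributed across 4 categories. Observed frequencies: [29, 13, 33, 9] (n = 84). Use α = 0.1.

Expected = 21 each. χ² = Σ(O-E)²/E = 19.81. df = 3, critical value = 6.251. Reject H₀.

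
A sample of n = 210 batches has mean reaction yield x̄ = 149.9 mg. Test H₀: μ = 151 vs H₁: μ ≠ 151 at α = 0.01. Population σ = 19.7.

z = (x̄ - μ₀)/(σ/√n) = (149.9 - 151)/(19.7/√210) = -0.809. Critical value: ±2.576. Since |-0.809| ≤ 2.576, Fail to reject H₀.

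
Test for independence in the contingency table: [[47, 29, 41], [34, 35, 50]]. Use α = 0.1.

χ² = 3.522. df = 2, critical = 4.605. Fail to reject H₀. No evidence of dependence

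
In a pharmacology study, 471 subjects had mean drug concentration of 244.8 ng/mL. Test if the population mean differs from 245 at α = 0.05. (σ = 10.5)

z = (x̄ - μ₀)/(σ/√n) = (244.8 - 245)/(10.5/√471) = -0.413. Critical value: ±1.96. Since |-0.413| ≤ 1.96, Fail to reject H₀.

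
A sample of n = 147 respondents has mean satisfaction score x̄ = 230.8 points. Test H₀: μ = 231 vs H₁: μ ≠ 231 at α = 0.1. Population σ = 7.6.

z = (x̄ - μ₀)/(σ/√n) = (230.8 - 231)/(7.6/√147) = -0.319. Critical value: ±1.645. Since |-0.319| ≤ 1.645, Fail to reject H₀.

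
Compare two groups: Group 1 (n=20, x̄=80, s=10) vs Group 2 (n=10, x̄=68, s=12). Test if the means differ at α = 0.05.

Pooled sp = 10.68. t = 2.9, df = 28. Critical t = ±2.048. Reject H₀.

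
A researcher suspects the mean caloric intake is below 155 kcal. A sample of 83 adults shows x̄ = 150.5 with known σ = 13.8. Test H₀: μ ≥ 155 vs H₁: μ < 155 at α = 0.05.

z = -2.971. Critical value: -1.645. Reject H₀.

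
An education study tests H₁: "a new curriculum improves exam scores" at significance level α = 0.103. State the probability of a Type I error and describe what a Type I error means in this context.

P(Type I error) = α = 0.103. A Type I error is rejecting H₀ when H₀ is actually true (false positive) — here, concluding that a new curriculum improves exam scores when in fact this is not the case. Consequence: adopting a curriculum that gives no real benefit — disruption for nothing.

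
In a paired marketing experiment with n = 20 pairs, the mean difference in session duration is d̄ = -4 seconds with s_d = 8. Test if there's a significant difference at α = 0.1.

t = d̄/(s_d/√n) = -4/(8/√20) = -2.236. df = 19, critical t = ±1.729. Reject H₀.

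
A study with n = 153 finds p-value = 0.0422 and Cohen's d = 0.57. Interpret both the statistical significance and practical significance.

Statistically significant (p = 0.0422 < 0.05). Cohen's d = 0.57 indicates a medium effect size. Both statistical and practical significance should be considered.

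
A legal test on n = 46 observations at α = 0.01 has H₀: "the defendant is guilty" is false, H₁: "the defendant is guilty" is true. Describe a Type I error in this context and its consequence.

Type I error: rejecting H₀ when it is true — concluding that the defendant is guilty when in fact it is not. Consequence: convicting an innocent person.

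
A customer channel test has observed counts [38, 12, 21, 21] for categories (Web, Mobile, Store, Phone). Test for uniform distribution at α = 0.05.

Expected = 23 each. χ² = Σ(O-E)²/E = 15.391. df = 3, critical value = 7.815. Reject H₀.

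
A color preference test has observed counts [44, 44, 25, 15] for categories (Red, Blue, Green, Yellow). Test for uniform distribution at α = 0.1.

Expected = 32 each. χ² = Σ(O-E)²/E = 19.562. df = 3, critical value = 6.251. Reject H₀.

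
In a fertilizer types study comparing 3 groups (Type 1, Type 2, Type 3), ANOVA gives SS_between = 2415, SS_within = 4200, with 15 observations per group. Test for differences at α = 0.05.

df_between = 2, df_within = 42. F = MS_between/MS_within = 1207.5/100.0 = 12.075. F_crit ≈ 3.22. Reject H₀. At least one mean differs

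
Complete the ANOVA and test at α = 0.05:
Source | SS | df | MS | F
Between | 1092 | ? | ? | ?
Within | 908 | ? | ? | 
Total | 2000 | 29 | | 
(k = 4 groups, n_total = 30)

df_between = 3, df_within = 26. MS_between = 364.0, MS_within = 34.92. F = 10.423, F_crit ≈ 2.975. Reject H₀.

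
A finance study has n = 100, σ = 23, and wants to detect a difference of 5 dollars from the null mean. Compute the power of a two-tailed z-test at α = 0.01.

SE = σ/√n = 23/√100 = 2.3. Non-centrality λ = d/SE = 5/2.3 = 2.174. Power ≈ Φ(λ - z_{α/2}) = Φ(2.174 - 2.576) = Φ(-0.402) = 0.344.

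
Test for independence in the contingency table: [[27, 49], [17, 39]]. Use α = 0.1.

χ² = 0.388. df = 1, critical = 2.706. Fail to reject H₀. No evidence of dependence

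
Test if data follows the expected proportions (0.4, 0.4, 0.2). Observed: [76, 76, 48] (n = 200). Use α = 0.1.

Expected: [80.0, 80.0, 40.0]. χ² = 2.0. df = 2, critical = 4.605. Fail to reject H₀.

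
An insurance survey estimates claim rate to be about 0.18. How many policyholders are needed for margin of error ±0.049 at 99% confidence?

n = z²p(1-p)/E² = 2.576²×0.18×0.82/0.049² = 407.9 → n = 408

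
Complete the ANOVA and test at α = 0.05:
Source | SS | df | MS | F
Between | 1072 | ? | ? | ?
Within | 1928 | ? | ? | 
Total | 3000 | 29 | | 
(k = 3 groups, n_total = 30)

df_between = 2, df_within = 27. MS_between = 536.0, MS_within = 71.41. F = 7.506, F_crit ≈ 3.354. Reject H₀.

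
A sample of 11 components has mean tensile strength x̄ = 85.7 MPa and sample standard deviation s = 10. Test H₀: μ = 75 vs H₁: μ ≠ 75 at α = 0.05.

t = (x̄ - μ₀)/(s/√n) = (85.7 - 75)/(10/√11) = 3.549. df = 10, critical t = ±2.228. Reject H₀.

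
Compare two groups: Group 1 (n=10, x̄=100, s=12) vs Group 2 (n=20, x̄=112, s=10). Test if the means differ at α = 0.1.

Pooled sp = 10.68. t = -2.9, df = 28. Critical t = ±1.701. Reject H₀.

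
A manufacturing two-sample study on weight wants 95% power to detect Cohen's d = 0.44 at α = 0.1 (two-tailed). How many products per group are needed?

z_{α/2} = 1.645, z_β = Φ⁻¹(0.95) = 1.645. For small effect (d = 0.44): n per group = 2(z_{α/2} + z_β)²/d² = 2(1.645 + 1.645)²/0.44² = 111.8 → 112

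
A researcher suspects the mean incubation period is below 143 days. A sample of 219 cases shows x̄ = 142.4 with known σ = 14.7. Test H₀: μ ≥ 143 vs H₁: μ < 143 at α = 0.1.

z = -0.604. Critical value: -1.28. Fail to reject H₀.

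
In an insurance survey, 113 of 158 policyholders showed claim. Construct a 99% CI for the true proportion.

p̂ = 0.715. CI = p̂ ± z*√(p̂(1-p̂)/n) = (0.623, 0.808)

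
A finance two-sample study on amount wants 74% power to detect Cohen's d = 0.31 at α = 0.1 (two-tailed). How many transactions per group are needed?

z_{α/2} = 1.645, z_β = Φ⁻¹(0.74) = 0.643. For small effect (d = 0.31): n per group = 2(z_{α/2} + z_β)²/d² = 2(1.645 + 0.643)²/0.31² = 108.9 → 109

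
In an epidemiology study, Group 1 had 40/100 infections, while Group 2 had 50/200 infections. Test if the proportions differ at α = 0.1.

p̂₁ = 0.4, p̂₂ = 0.25, pooled p̂ = 0.3. z = 2.673. Critical: ±1.645. Reject H₀.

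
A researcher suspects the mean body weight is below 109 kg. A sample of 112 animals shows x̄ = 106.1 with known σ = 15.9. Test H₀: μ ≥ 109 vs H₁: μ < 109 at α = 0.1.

z = -1.93. Critical value: -1.28. Reject H₀.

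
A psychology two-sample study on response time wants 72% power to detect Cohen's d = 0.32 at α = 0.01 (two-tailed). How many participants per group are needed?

z_{α/2} = 2.576, z_β = Φ⁻¹(0.72) = 0.583. For small effect (d = 0.32): n per group = 2(z_{α/2} + z_β)²/d² = 2(2.576 + 0.583)²/0.32² = 194.9 → 195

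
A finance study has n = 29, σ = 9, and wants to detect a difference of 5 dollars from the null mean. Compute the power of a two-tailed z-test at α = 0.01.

SE = σ/√n = 9/√29 = 1.671. Non-centrality λ = d/SE = 5/1.671 = 2.992. Power ≈ Φ(λ - z_{α/2}) = Φ(2.992 - 2.576) = Φ(0.416) = 0.661.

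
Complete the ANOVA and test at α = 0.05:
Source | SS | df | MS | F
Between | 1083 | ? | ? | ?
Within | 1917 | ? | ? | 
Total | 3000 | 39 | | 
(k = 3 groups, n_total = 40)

df_between = 2, df_within = 37. MS_between = 541.5, MS_within = 51.81. F = 10.451, F_crit ≈ 3.252. Reject H₀.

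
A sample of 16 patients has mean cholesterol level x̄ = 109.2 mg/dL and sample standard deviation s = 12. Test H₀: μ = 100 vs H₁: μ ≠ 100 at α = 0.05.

t = (x̄ - μ₀)/(s/√n) = (109.2 - 100)/(12/√16) = 3.067. df = 15, critical t = ±2.131. Reject H₀.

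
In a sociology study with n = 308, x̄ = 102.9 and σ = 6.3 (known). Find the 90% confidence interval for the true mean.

CI = x̄ ± z*(σ/√n) = 102.9 ± 1.645(6.3/√308) = 102.9 ± 0.59 = (102.31, 103.49)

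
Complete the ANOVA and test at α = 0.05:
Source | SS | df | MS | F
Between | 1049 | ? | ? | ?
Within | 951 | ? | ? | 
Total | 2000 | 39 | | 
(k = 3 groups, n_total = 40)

df_between = 2, df_within = 37. MS_between = 524.5, MS_within = 25.7. F = 20.406, F_crit ≈ 3.252. Reject H₀.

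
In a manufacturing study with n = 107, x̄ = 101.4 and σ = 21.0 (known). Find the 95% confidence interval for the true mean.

CI = x̄ ± z*(σ/√n) = 101.4 ± 1.96(21.0/√107) = 101.4 ± 3.98 = (97.42, 105.38)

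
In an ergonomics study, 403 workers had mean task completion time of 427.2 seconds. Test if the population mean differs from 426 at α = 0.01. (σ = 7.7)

z = (x̄ - μ₀)/(σ/√n) = (427.2 - 426)/(7.7/√403) = 3.129. Critical value: ±2.576. Since |3.129| > 2.576, Reject H₀.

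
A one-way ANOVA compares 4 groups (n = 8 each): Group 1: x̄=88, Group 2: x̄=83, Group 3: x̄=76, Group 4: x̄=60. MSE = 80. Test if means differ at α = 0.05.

Grand mean = 76.75. SS_between = 3574.0, MS_between = 1191.33. F = 14.892, F_crit ≈ 2.947. Reject H₀.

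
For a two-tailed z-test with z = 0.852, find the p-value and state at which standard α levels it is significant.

p = 2·P(Z > |0.852|) = 2·(1 - Φ(0.852)) ≈ 0.3942. Not significant at any standard level.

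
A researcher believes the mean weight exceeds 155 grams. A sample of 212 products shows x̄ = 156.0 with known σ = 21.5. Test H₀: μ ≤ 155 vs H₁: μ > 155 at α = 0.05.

z = 0.677. Critical value: 1.645. Fail to reject H₀.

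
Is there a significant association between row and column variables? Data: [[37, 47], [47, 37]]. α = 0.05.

χ² = 2.381. df = 1, critical = 3.841. Fail to reject H₀. No evidence of dependence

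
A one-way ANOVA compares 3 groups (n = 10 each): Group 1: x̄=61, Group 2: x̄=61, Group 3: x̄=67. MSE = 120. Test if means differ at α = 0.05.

Grand mean = 63.0. SS_between = 240.0, MS_between = 120.0. F = 1.0, F_crit ≈ 3.354. Fail to reject H₀.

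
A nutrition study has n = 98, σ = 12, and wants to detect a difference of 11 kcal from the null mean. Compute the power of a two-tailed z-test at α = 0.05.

SE = σ/√n = 12/√98 = 1.212. Non-centrality λ = d/SE = 11/1.212 = 9.075. Power ≈ Φ(λ - z_{α/2}) = Φ(9.075 - 1.96) = Φ(7.115) = 1.0.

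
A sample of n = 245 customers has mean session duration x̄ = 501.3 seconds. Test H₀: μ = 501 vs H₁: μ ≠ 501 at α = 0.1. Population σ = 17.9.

z = (x̄ - μ₀)/(σ/√n) = (501.3 - 501)/(17.9/√245) = 0.262. Critical value: ±1.645. Since |0.262| ≤ 1.645, Fail to reject H₀.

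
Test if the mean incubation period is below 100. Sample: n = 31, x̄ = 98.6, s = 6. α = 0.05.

t = (98.6 - 100)/(6/√31) = -1.299, df = 30. Critical t = -1.697. Fail to reject H₀.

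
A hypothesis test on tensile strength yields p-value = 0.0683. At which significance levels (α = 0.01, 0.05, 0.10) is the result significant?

p = 0.0683. Significant at: α = 0.1.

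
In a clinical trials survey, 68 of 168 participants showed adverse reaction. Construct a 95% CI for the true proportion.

p̂ = 0.405. CI = p̂ ± z*√(p̂(1-p̂)/n) = (0.331, 0.479)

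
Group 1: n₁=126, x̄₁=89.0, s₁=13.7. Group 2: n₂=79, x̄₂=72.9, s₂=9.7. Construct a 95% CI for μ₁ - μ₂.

Difference = 16.1. SE = √(13.7²/126 + 9.7²/79) = 1.637. CI = (12.89, 19.31)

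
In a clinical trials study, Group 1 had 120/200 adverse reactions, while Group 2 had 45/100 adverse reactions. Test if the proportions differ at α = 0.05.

p̂₁ = 0.6, p̂₂ = 0.45, pooled p̂ = 0.55. z = 2.462. Critical: ±1.96. Reject H₀.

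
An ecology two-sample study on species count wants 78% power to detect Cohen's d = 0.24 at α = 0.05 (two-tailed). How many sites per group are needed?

z_{α/2} = 1.96, z_β = Φ⁻¹(0.78) = 0.772. For small effect (d = 0.24): n per group = 2(z_{α/2} + z_β)²/d² = 2(1.96 + 0.772)²/0.24² = 259.2 → 260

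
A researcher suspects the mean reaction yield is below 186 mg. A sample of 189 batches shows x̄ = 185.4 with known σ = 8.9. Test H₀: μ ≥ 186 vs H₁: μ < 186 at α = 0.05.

z = -0.927. Critical value: -1.645. Fail to reject H₀.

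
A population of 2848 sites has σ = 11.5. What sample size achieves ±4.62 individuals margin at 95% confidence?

Without FPC: n₀ = (1.96×11.5/4.62)² = 23.803. With FPC: n = n₀N/(n₀+N-1) = 23.6 → n = 24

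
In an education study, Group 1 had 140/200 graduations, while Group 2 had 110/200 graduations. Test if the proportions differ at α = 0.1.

p̂₁ = 0.7, p̂₂ = 0.55, pooled p̂ = 0.625. z = 3.098. Critical: ±1.645. Reject H₀.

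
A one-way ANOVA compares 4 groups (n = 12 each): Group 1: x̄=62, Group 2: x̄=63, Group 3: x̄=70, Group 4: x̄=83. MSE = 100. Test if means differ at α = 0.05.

Grand mean = 69.5. SS_between = 3372.0, MS_between = 1124.0. F = 11.24, F_crit ≈ 2.816. Reject H₀.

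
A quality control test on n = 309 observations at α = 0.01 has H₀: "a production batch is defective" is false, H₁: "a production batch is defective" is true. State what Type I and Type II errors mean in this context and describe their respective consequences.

Type I (false positive): concluding that a production batch is defective when it is not — scrapping a good batch — wasted material and cost for no reason. Type II (false negative): failing to conclude that a production batch is defective when it is — shipping a defective batch — faulty products reach customers. Which is costlier depends on domain priorities and is a judgement call rather than a statistical fact.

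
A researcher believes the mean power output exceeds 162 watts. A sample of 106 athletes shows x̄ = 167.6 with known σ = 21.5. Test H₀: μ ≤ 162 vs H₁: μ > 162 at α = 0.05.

z = 2.682. Critical value: 1.645. Reject H₀.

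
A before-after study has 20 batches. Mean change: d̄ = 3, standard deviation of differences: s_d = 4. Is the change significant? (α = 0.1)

t = d̄/(s_d/√n) = 3/(4/√20) = 3.354. df = 19, critical t = ±1.729. Reject H₀.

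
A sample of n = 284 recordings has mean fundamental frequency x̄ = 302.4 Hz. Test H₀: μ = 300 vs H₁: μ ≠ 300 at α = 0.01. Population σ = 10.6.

z = (x̄ - μ₀)/(σ/√n) = (302.4 - 300)/(10.6/√284) = 3.816. Critical value: ±2.576. Since |3.816| > 2.576, Reject H₀.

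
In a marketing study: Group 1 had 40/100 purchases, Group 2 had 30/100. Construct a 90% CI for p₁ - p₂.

p̂₁ = 0.4, p̂₂ = 0.3. Difference = 0.1. CI = (-0.01, 0.21)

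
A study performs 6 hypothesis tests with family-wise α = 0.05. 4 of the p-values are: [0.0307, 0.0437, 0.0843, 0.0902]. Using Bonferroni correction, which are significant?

Bonferroni α = 0.05/6 = 0.00833. None of the given p-values are significant.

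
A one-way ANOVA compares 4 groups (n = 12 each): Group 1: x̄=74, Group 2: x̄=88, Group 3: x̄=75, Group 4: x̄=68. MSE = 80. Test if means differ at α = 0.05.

Grand mean = 76.25. SS_between = 2553.0, MS_between = 851.0. F = 10.637, F_crit ≈ 2.816. Reject H₀.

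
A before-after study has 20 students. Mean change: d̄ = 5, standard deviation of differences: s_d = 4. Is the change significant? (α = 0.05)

t = d̄/(s_d/√n) = 5/(4/√20) = 5.59. df = 19, critical t = ±2.093. Reject H₀.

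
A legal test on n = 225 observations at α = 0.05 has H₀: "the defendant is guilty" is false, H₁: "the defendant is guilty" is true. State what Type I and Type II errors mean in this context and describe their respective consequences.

Type I (false positive): concluding that the defendant is guilty when it is not — convicting an innocent person. Type II (false negative): failing to conclude that the defendant is guilty when it is — acquitting a guilty person. Which is costlier depends on domain priorities and is a judgement call rather than a statistical fact.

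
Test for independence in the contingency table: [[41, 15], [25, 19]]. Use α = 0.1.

χ² = 2.952. df = 1, critical = 2.706. Reject H₀. Variables are dependent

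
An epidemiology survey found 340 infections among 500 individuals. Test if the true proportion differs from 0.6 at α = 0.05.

p̂ = 0.68, p₀ = 0.6. z = (p̂ - p₀)/√(p₀(1-p₀)/n) = 3.651. Critical: ±1.96. Reject H₀.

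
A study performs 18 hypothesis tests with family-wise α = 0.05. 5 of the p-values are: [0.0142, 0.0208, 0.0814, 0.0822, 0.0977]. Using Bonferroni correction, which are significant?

Bonferroni α = 0.05/18 = 0.00278. None of the given p-values are significant.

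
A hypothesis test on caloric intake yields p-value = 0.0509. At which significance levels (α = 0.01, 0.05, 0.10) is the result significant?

p = 0.0509. Significant at: α = 0.1.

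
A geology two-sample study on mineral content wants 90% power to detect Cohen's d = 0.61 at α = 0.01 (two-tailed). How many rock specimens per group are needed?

z_{α/2} = 2.576, z_β = Φ⁻¹(0.9) = 1.282. For medium effect (d = 0.61): n per group = 2(z_{α/2} + z_β)²/d² = 2(2.576 + 1.282)²/0.61² = 80.001 → 81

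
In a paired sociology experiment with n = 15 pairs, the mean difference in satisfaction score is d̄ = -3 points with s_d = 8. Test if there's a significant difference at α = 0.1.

t = d̄/(s_d/√n) = -3/(8/√15) = -1.452. df = 14, critical t = ±1.761. Fail to reject H₀.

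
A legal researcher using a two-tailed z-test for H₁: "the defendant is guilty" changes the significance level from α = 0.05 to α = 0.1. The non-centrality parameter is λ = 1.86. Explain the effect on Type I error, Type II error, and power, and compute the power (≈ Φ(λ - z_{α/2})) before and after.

Increasing α from 0.05 to 0.1:
• Type I error rate increases (α is the Type I rate by definition).
• Critical value moves from z_{α/2} = 1.96 to 1.645, so power = Φ(λ - z_{α/2}) goes from Φ(1.86 - 1.96) = 0.46 to Φ(1.86 - 1.645) = 0.585.
• Type II error rate β = 1 - power therefore decreases (0.54 → 0.415).
Appropriate when false negatives are costly — here, acquitting a guilty person.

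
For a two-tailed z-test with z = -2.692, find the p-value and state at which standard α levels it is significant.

p = 2·P(Z > |-2.692|) = 2·(1 - Φ(2.692)) ≈ 0.0071. Significant at α = 0.1; Significant at α = 0.05; Significant at α = 0.01.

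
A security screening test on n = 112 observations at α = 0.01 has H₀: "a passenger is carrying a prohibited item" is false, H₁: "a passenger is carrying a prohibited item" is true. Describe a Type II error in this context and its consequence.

Type II error: failing to reject H₀ when it is false — concluding that a passenger is carrying a prohibited item is not supported when in fact it is. Consequence: letting a prohibited item through — security breach.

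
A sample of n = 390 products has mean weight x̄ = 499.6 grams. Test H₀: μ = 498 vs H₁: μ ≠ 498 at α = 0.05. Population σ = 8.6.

z = (x̄ - μ₀)/(σ/√n) = (499.6 - 498)/(8.6/√390) = 3.674. Critical value: ±1.96. Since |3.674| > 1.96, Reject H₀.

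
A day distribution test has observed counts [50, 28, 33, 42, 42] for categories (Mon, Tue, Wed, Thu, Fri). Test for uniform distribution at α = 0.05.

Expected = 39 each. χ² = Σ(O-E)²/E = 7.59. df = 4, critical value = 9.488. Fail to reject H₀.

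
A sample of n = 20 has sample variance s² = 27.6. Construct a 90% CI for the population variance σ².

df = 19. χ²_{0.05} = 30.144, χ²_{0.95} = 10.117. CI for σ² = ((n-1)s²/χ²_{α/2}, (n-1)s²/χ²_{1-α/2}) = (19·27.6/30.144, 19·27.6/10.117) = (17.4, 51.83)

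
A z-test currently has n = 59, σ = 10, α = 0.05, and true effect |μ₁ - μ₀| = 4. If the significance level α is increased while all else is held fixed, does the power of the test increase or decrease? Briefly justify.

Power increases: a larger α lowers the critical value, so more of the H₁ sampling distribution falls in the rejection region.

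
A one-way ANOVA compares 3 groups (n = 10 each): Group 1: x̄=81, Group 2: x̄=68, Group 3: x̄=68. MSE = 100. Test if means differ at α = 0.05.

Grand mean = 72.33. SS_between = 1126.67, MS_between = 563.33. F = 5.633, F_crit ≈ 3.354. Reject H₀.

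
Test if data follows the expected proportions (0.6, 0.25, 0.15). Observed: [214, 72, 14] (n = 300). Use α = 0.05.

Expected: [180.0, 75.0, 45.0]. χ² = 27.898. df = 2, critical = 5.991. Reject H₀.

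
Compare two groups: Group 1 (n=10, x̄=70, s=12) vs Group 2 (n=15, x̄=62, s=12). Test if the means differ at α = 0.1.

Pooled sp = 12.0. t = 1.633, df = 23. Critical t = ±1.714. Fail to reject H₀.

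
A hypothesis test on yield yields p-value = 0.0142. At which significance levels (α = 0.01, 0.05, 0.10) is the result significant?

p = 0.0142. Significant at: α = 0.05, 0.1.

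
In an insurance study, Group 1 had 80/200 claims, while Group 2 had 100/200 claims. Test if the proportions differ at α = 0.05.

p̂₁ = 0.4, p̂₂ = 0.5, pooled p̂ = 0.45. z = -2.01. Critical: ±1.96. Reject H₀.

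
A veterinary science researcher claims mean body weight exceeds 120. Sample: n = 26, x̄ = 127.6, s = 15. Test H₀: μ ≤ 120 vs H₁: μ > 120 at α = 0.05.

t = (127.6 - 120)/(15/√26) = 2.584, df = 25. Critical t = 1.708. Reject H₀.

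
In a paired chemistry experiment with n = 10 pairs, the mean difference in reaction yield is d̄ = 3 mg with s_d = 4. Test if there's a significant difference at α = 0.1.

t = d̄/(s_d/√n) = 3/(4/√10) = 2.372. df = 9, critical t = ±1.833. Reject H₀.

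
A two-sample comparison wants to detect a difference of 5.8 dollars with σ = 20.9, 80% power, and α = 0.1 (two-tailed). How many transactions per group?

n per group = 2(z_α/2 + z_β)²σ²/d² = 2×(1.645 + 0.84)²×20.9²/5.8² = 160.4 → n = 161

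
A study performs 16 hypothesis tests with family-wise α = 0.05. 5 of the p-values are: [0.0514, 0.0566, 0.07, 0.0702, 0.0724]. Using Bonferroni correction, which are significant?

Bonferroni α = 0.05/16 = 0.00313. None of the given p-values are significant.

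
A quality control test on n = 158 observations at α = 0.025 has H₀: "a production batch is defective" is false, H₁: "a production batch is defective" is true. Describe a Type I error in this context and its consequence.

Type I error: rejecting H₀ when it is true — concluding that a production batch is defective when in fact it is not. Consequence: scrapping a good batch — wasted material and cost for no reason.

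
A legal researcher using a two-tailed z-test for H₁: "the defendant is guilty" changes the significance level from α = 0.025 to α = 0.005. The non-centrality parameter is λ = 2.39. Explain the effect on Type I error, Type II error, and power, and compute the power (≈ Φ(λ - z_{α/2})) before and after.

Decreasing α from 0.025 to 0.005:
• Type I error rate decreases (α is the Type I rate by definition).
• Critical value moves from z_{α/2} = 2.241 to 2.807, so power = Φ(λ - z_{α/2}) goes from Φ(2.39 - 2.241) = 0.559 to Φ(2.39 - 2.807) = 0.338.
• Type II error rate β = 1 - power therefore increases (0.441 → 0.662).
Appropriate when false positives are costly — here, convicting an innocent person.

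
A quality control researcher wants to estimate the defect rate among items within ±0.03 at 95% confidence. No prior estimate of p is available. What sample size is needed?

Conservative approach: use p = 0.5 (maximizes p(1-p) = 0.25). n = z²(0.25)/E² = 1.96²×0.25/0.03² = 1067.1 → n = 1068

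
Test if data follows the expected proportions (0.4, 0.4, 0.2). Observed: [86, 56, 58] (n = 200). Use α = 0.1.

Expected: [80.0, 80.0, 40.0]. χ² = 15.75. df = 2, critical = 4.605. Reject H₀.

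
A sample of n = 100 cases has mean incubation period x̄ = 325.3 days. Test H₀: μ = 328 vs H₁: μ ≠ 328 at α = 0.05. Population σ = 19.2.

z = (x̄ - μ₀)/(σ/√n) = (325.3 - 328)/(19.2/√100) = -1.406. Critical value: ±1.96. Since |-1.406| ≤ 1.96, Fail to reject H₀.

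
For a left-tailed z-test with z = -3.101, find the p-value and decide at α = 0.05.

p = P(Z < -3.101) = Φ(-3.101) ≈ 0.001. Since p < 0.05, reject H₀ (significant) at α = 0.05.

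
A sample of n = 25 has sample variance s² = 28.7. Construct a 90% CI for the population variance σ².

df = 24. χ²_{0.05} = 36.415, χ²_{0.95} = 13.848. CI for σ² = ((n-1)s²/χ²_{α/2}, (n-1)s²/χ²_{1-α/2}) = (24·28.7/36.415, 24·28.7/13.848) = (18.92, 49.74)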